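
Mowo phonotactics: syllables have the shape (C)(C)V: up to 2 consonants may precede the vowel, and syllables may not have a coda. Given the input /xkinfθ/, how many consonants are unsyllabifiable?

Syllabifying with onset maximization leaves /n/, /f/, /θ/ stranded (no codas are permitted; onsets may contain at most 2 consonants).

3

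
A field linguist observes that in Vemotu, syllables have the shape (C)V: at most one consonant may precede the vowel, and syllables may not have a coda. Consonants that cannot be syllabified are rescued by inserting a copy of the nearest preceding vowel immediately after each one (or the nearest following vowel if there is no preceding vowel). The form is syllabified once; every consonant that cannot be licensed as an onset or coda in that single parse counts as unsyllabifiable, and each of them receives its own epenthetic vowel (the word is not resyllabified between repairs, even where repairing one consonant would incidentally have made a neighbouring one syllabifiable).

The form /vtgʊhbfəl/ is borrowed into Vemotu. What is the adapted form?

vʊtʊgʊhʊbʊfələ

Syllabifying with onset maximization leaves /v/, /t/, /h/, /b/, /l/ stranded (no codas are permitted; onsets are limited to one consonant).
Inserting the epenthetic vowel yields /v/ → /vʊ/, /t/ → /tʊ/, /h/ → /hʊ/, /b/ → /bʊ/, /l/ → /lə/.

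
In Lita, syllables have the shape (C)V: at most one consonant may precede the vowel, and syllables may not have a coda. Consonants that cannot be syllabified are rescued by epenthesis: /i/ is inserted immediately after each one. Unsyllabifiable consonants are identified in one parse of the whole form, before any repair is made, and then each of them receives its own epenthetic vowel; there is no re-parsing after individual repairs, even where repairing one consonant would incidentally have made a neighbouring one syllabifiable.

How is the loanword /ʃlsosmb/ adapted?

Syllabifying with onset maximization leaves /ʃ/, /l/, /s/, /m/, /b/ stranded (no codas are permitted; onsets are limited to one consonant).
Each unlicensed consonant becomes the onset of a new syllable: /ʃ/ → /ʃi/, /l/ → /li/, /s/ → /si/, /m/ → /mi/, /b/ → /bi/.

ʃilisosimibi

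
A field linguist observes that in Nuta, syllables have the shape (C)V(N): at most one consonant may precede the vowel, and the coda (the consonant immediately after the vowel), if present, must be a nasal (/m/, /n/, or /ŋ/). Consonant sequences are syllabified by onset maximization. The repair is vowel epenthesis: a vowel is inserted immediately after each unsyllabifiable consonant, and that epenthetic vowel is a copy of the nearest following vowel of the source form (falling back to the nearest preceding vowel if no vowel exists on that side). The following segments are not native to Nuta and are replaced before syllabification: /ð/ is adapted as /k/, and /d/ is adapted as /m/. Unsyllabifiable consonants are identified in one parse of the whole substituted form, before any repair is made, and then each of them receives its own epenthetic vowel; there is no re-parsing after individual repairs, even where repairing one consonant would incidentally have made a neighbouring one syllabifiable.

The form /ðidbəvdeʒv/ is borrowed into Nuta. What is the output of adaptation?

Substitution: /ð/ → /k/, /d/ → /m/, giving /kimbəvmeʒv/.
The consonants /v/, /ʒ/, /v/ cannot be parsed into a legal (C)V(N) syllable (only a nasal (/m/, /n/, or /ŋ/) is licensed in coda position; onsets are limited to one consonant).
Each unlicensed consonant becomes the onset of a new syllable: /v/ → /ve/, /ʒ/ → /ʒe/, /v/ → /ve/.

kimbəvemeʒeve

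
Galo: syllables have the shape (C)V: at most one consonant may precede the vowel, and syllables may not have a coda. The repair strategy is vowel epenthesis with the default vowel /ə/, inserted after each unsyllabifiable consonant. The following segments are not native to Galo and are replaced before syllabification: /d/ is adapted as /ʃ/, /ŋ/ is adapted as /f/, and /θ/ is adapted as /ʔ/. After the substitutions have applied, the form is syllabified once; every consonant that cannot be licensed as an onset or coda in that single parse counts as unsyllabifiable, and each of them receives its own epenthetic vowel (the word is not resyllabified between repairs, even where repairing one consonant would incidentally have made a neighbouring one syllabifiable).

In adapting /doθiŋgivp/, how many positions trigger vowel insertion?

After substitution the input is /ʃoʔifgivp/.
The unsyllabifiable consonants are /f/, /v/, /p/; each receives one epenthetic vowel.

3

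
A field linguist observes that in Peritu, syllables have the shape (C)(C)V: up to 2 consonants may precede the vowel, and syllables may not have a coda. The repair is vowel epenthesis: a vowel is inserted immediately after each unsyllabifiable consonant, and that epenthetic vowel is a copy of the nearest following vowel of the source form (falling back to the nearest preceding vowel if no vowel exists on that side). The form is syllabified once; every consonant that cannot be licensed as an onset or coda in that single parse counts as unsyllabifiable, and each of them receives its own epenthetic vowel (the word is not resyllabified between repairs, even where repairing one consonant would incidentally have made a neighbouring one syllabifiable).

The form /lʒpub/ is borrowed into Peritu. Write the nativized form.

The consonants /l/, /b/ cannot be parsed into a legal (C)(C)V syllable (no codas are permitted; onsets may contain at most 2 consonants).
Inserting the epenthetic vowel yields /l/ → /lu/, /b/ → /bu/.

luʒpubu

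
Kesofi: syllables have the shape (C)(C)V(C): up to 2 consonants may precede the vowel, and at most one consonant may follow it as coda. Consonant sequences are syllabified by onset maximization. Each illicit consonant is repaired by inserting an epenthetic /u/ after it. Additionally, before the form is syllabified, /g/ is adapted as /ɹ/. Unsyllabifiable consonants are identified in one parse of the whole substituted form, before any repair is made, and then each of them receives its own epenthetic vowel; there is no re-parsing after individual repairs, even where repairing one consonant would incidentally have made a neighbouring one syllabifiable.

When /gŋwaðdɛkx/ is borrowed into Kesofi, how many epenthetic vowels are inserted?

2

After substitution the input is /ɹŋwaðdɛkx/.
The unsyllabifiable consonants are /ɹ/, /x/; each receives one epenthetic vowel.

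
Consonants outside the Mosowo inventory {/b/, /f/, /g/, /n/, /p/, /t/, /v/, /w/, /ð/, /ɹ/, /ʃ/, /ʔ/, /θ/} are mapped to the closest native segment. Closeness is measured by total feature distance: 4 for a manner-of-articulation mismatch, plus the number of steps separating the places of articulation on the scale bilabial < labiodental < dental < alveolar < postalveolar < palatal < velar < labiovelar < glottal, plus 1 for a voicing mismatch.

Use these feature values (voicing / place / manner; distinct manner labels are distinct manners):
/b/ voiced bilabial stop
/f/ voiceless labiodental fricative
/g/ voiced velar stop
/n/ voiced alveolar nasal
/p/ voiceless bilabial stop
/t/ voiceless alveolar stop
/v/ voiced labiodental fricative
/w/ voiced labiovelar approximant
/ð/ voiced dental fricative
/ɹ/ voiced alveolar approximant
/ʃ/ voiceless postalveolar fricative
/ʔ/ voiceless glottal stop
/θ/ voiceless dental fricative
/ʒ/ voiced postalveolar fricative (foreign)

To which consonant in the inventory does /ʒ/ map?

ʃ

/ʃ/ is closest: same manner (fricative), place distance 0 (postalveolar→postalveolar), voicing differs (+1); total 1. Next closest is /ð/ at distance 2.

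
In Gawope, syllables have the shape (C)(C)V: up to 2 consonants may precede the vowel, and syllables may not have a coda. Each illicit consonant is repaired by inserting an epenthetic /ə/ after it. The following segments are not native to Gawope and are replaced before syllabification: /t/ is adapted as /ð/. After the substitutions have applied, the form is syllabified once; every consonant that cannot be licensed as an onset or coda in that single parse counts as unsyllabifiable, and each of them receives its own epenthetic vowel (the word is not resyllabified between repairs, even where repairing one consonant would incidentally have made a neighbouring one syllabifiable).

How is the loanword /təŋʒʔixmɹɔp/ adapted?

Substitution: /t/ → /ð/, giving /ðəŋʒʔixmɹɔp/.
The consonants /ŋ/, /x/, /p/ cannot be parsed into a legal (C)(C)V syllable (no codas are permitted; onsets may contain at most 2 consonants).
Epenthesis after each stranded consonant: /ŋ/ → /ŋə/, /x/ → /xə/, /p/ → /pə/.

ðəŋəʒʔixəmɹɔpə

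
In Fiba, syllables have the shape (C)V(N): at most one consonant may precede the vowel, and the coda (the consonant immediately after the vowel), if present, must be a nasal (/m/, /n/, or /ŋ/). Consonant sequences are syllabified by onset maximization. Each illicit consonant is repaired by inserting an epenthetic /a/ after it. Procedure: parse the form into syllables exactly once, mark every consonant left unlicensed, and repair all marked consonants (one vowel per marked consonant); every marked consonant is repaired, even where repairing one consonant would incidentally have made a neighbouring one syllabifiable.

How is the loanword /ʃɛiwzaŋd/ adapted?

ʃɛiwazaŋda

Syllabifying with onset maximization leaves /w/, /d/ stranded (only a nasal (/m/, /n/, or /ŋ/) is licensed in coda position; onsets are limited to one consonant).
Epenthesis after each stranded consonant: /w/ → /wa/, /d/ → /da/.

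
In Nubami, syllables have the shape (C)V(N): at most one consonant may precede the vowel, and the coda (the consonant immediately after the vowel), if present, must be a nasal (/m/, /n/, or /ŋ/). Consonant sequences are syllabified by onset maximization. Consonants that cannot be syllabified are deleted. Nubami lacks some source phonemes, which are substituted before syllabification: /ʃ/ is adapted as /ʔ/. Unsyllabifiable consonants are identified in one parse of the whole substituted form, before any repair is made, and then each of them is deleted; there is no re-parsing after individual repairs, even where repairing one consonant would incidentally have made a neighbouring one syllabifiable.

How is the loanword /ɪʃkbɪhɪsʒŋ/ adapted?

Substitution: /ʃ/ → /ʔ/, giving /ɪʔkbɪhɪsʒŋ/.
Under (C)V(N), the unsyllabifiable consonants are /ʔ/, /k/, /s/, /ʒ/, /ŋ/ (only a nasal (/m/, /n/, or /ŋ/) is licensed in coda position; onsets are limited to one consonant).
Deleting the stranded consonants removes /ʔ/, /k/, /s/, /ʒ/, /ŋ/.

ɪbɪhɪ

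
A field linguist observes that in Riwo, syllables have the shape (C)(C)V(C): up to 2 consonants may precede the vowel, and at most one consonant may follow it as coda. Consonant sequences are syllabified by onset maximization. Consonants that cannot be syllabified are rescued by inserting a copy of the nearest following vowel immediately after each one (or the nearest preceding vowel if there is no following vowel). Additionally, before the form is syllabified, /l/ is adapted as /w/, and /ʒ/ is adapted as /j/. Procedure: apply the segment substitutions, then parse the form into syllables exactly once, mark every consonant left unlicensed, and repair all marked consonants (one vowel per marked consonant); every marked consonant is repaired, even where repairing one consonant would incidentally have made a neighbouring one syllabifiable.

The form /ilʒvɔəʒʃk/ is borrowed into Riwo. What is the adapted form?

Substitution: /l/ → /w/, /ʒ/ → /j/, giving /iwjvɔəjʃk/.
Under (C)(C)V(C), the unsyllabifiable consonants are /ʃ/, /k/ (at most one coda consonant is licensed; onsets may contain at most 2 consonants).
Inserting the epenthetic vowel yields /ʃ/ → /ʃə/, /k/ → /kə/.

iwjvɔəjʃəkə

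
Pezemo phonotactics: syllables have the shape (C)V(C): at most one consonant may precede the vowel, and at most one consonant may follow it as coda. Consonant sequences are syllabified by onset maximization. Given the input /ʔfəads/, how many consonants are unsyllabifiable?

2

Syllabifying with onset maximization leaves /ʔ/, /s/ stranded (at most one coda consonant is licensed; onsets are limited to one consonant).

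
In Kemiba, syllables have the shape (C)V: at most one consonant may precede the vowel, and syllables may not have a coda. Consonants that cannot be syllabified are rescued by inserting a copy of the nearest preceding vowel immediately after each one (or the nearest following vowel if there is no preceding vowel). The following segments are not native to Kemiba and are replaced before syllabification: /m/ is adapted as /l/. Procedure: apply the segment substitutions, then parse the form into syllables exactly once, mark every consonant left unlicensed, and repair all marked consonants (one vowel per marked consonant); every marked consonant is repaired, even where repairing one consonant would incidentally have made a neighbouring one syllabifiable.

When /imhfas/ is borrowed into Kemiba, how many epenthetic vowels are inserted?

After substitution the input is /ilhfas/.
The unsyllabifiable consonants are /l/, /h/, /s/; each receives one epenthetic vowel.

3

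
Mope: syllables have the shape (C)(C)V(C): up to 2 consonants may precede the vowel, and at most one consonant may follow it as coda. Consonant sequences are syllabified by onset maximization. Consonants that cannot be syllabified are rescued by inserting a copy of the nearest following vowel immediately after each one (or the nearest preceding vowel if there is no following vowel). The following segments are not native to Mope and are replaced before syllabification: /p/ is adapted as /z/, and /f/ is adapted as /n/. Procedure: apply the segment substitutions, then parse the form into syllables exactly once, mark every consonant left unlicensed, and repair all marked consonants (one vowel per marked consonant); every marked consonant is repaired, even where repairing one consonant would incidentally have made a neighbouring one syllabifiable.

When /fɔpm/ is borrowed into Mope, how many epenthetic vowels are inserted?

1

After substitution the input is /nɔzm/.
The unsyllabifiable consonants are /m/; each receives one epenthetic vowel.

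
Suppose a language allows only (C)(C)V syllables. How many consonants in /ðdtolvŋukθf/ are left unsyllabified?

5

Under (C)(C)V, the unsyllabifiable consonants are /ð/, /l/, /k/, /θ/, /f/ (no codas are permitted; onsets may contain at most 2 consonants).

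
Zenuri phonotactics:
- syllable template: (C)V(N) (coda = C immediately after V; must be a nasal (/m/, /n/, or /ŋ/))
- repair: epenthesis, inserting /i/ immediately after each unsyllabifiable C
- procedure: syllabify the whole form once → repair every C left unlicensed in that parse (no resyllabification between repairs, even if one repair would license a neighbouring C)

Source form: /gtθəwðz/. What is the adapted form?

gitiθəwiðizi

Under (C)V(N), the unsyllabifiable consonants are /g/, /t/, /w/, /ð/, /z/ (only a nasal (/m/, /n/, or /ŋ/) is licensed in coda position; onsets are limited to one consonant).
Each unlicensed consonant becomes the onset of a new syllable: /g/ → /gi/, /t/ → /ti/, /w/ → /wi/, /ð/ → /ði/, /z/ → /zi/.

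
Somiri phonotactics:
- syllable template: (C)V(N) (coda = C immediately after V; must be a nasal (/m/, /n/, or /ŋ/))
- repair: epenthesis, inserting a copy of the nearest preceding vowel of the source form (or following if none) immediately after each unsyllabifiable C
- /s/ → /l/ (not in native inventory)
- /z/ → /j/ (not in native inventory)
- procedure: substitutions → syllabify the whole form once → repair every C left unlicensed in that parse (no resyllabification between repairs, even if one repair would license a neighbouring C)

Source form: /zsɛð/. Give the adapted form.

jɛlɛðɛ

Substitution: /z/ → /j/, /s/ → /l/, giving /jlɛð/.
Under (C)V(N), the unsyllabifiable consonants are /j/, /ð/ (only a nasal (/m/, /n/, or /ŋ/) is licensed in coda position; onsets are limited to one consonant).
Inserting the epenthetic vowel yields /j/ → /jɛ/, /ð/ → /ðɛ/.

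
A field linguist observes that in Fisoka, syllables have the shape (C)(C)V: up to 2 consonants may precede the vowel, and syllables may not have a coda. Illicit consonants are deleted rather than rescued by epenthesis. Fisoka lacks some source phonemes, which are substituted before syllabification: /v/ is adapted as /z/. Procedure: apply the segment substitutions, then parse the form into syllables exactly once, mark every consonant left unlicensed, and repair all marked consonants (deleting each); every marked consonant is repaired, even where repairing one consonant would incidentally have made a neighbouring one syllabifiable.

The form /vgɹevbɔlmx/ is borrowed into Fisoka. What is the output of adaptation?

gɹezbɔ

Substitution: /v/ → /z/, giving /zgɹezbɔlmx/.
Syllabifying with onset maximization leaves /z/, /l/, /m/, /x/ stranded (no codas are permitted; onsets may contain at most 2 consonants).
Deletion applies to /z/, /l/, /m/, /x/.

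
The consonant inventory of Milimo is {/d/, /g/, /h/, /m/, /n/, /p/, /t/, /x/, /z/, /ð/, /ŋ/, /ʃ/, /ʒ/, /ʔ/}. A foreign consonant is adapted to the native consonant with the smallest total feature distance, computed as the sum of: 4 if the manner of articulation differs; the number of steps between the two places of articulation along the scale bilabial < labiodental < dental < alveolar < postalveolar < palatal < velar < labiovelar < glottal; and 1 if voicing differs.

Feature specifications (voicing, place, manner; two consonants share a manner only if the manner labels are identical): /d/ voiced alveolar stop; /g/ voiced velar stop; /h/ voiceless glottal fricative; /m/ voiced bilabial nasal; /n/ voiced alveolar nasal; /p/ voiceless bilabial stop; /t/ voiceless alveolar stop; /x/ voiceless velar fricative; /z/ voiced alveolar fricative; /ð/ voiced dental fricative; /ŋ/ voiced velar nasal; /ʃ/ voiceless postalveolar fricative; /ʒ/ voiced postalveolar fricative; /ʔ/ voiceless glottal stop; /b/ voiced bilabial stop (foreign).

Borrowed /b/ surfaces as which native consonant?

p

/p/ is closest: same manner (stop), place distance 0 (bilabial→bilabial), voicing differs (+1); total 1. Next closest is /d/ at distance 3.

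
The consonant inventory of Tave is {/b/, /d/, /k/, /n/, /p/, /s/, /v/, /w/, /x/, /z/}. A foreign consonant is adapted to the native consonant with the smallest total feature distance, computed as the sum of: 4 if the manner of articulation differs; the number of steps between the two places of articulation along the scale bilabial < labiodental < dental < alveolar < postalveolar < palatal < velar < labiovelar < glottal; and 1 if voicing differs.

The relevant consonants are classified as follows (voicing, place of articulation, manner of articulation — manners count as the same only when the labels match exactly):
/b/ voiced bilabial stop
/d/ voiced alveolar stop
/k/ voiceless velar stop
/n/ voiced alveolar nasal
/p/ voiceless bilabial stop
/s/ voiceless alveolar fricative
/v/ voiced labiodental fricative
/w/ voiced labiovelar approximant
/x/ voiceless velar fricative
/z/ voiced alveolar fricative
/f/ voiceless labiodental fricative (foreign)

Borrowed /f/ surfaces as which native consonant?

/v/ is closest: same manner (fricative), place distance 0 (labiodental→labiodental), voicing differs (+1); total 1. Next closest is /s/ at distance 2.

v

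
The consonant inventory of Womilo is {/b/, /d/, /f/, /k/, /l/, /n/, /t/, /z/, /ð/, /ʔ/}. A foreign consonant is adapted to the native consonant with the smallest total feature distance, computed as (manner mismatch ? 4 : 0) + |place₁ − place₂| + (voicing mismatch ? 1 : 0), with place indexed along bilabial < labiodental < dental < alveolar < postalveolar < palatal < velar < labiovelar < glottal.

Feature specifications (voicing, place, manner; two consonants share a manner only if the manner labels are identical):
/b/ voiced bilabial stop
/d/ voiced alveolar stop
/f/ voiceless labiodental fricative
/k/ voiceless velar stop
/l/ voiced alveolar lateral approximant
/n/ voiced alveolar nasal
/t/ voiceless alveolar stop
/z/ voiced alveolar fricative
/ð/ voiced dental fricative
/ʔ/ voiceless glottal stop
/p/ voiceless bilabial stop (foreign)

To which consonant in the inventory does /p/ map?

b

/b/ is closest: same manner (stop), place distance 0 (bilabial→bilabial), voicing differs (+1); total 1. Next closest is /t/ at distance 3.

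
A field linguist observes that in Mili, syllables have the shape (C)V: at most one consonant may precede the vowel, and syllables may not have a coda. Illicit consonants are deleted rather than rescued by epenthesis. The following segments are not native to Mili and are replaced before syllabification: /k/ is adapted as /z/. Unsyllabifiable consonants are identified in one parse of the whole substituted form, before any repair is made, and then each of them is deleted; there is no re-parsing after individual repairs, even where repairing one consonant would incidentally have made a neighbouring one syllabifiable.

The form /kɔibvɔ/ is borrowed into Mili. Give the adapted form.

Substitution: /k/ → /z/, giving /zɔibvɔ/.
The consonants /b/ cannot be parsed into a legal (C)V syllable (no codas are permitted; onsets are limited to one consonant).
Deleting the stranded consonants removes /b/.

zɔivɔ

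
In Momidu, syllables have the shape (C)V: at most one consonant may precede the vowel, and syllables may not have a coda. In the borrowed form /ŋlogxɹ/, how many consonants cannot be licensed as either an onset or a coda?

Syllabifying with onset maximization leaves /ŋ/, /g/, /x/, /ɹ/ stranded (no codas are permitted; onsets are limited to one consonant).

4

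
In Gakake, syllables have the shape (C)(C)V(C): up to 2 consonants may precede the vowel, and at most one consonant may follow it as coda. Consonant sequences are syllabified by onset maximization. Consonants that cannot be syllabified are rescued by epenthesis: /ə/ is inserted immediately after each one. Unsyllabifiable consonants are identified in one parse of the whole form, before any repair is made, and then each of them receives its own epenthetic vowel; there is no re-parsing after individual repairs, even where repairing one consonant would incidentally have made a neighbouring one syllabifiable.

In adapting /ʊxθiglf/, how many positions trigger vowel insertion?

2

The unsyllabifiable consonants are /l/, /f/; each receives one epenthetic vowel.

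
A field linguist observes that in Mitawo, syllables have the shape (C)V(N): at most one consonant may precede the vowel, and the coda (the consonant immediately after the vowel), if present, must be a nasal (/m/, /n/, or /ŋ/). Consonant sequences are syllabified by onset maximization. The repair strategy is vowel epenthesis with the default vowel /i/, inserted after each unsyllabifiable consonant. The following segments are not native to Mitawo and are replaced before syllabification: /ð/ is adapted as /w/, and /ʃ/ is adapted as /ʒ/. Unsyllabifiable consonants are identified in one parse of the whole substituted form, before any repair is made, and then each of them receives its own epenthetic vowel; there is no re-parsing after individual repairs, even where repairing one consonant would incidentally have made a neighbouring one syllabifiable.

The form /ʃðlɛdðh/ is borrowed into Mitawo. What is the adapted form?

ʒiwilɛdiwihi

Substitution: /ʃ/ → /ʒ/, /ð/ → /w/, giving /ʒwlɛdwh/.
Under (C)V(N), the unsyllabifiable consonants are /ʒ/, /w/, /d/, /w/, /h/ (only a nasal (/m/, /n/, or /ŋ/) is licensed in coda position; onsets are limited to one consonant).
Epenthesis after each stranded consonant: /ʒ/ → /ʒi/, /w/ → /wi/, /d/ → /di/, /w/ → /wi/, /h/ → /hi/.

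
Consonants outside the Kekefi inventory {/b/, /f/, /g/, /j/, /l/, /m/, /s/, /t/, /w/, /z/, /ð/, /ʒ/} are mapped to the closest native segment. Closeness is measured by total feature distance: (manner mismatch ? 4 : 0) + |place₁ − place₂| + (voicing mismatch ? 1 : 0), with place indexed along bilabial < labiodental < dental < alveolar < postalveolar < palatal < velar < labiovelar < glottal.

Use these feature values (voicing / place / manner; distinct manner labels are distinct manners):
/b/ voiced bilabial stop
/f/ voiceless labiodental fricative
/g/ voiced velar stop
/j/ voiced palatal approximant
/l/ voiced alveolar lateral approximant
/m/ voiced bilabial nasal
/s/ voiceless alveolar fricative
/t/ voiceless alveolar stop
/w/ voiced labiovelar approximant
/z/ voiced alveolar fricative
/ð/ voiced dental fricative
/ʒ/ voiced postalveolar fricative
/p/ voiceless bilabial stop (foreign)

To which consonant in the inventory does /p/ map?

/b/ is closest: same manner (stop), place distance 0 (bilabial→bilabial), voicing differs (+1); total 1. Next closest is /t/ at distance 3.

b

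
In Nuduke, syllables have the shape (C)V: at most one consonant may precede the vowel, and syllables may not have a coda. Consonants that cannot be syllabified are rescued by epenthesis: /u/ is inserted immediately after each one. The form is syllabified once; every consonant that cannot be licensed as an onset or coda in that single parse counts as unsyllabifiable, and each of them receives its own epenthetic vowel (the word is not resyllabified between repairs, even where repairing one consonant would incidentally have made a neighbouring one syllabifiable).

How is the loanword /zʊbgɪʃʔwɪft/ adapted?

Syllabifying with onset maximization leaves /b/, /ʃ/, /ʔ/, /f/, /t/ stranded (no codas are permitted; onsets are limited to one consonant).
Epenthesis after each stranded consonant: /b/ → /bu/, /ʃ/ → /ʃu/, /ʔ/ → /ʔu/, /f/ → /fu/, /t/ → /tu/.

zʊbugɪʃuʔuwɪfutu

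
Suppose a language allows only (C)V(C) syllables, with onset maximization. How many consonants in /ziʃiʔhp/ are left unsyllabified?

2

Under (C)V(C), the unsyllabifiable consonants are /h/, /p/ (at most one coda consonant is licensed; onsets are limited to one consonant).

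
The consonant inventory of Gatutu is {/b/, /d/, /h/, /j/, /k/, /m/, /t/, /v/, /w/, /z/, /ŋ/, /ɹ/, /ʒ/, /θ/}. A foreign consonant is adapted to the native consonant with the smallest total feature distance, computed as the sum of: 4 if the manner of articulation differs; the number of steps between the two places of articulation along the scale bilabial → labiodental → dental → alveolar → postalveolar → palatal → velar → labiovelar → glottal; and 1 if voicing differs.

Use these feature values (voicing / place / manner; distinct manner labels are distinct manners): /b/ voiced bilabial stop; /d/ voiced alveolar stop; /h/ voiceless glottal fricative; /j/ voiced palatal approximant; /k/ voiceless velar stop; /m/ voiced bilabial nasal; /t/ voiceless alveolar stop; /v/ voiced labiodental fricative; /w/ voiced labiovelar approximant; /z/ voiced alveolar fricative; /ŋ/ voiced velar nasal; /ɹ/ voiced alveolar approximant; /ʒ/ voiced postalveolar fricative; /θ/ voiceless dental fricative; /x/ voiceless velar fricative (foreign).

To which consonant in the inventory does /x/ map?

h

/h/ is closest: same manner (fricative), place distance 2 (velar→glottal), same voicing; total 2. Next closest is /ʒ/ at distance 3.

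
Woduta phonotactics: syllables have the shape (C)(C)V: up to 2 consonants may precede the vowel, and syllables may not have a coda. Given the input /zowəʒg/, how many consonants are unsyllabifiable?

2

The consonants /ʒ/, /g/ cannot be parsed into a legal (C)(C)V syllable (no codas are permitted; onsets may contain at most 2 consonants).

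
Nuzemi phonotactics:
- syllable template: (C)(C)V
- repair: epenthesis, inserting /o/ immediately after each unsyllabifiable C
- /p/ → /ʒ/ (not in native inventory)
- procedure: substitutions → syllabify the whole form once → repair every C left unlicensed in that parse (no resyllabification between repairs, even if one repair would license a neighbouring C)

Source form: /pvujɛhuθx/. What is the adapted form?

ʒvujɛhuθoxo

Substitution: /p/ → /ʒ/, giving /ʒvujɛhuθx/.
Under (C)(C)V, the unsyllabifiable consonants are /θ/, /x/ (no codas are permitted; onsets may contain at most 2 consonants).
Epenthesis after each stranded consonant: /θ/ → /θo/, /x/ → /xo/.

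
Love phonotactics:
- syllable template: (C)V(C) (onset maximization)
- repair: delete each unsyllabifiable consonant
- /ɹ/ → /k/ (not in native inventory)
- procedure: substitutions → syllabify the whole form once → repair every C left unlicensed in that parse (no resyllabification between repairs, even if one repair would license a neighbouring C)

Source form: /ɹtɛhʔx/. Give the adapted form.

Substitution: /ɹ/ → /k/, giving /ktɛhʔx/.
The consonants /k/, /ʔ/, /x/ cannot be parsed into a legal (C)V(C) syllable (at most one coda consonant is licensed; onsets are limited to one consonant).
Deletion applies to /k/, /ʔ/, /x/.

tɛh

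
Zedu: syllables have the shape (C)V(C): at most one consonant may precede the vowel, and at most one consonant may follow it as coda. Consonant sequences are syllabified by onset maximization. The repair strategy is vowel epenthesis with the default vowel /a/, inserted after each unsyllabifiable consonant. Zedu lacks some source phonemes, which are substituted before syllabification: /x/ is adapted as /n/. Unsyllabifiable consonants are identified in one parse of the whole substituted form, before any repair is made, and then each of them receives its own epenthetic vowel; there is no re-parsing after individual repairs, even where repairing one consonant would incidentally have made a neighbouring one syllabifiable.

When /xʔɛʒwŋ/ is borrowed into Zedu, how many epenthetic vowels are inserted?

3

After substitution the input is /nʔɛʒwŋ/.
The unsyllabifiable consonants are /n/, /w/, /ŋ/; each receives one epenthetic vowel.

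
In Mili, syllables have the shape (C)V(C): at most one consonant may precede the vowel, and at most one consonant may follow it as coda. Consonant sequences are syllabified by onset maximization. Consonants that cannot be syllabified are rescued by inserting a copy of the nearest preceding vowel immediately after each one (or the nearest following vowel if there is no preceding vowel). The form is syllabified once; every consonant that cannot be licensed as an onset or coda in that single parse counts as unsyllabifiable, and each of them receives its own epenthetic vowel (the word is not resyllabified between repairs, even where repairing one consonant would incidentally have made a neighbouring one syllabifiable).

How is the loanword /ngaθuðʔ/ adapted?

nagaθuðʔu

Under (C)V(C), the unsyllabifiable consonants are /n/, /ʔ/ (at most one coda consonant is licensed; onsets are limited to one consonant).
Epenthesis after each stranded consonant: /n/ → /na/, /ʔ/ → /ʔu/.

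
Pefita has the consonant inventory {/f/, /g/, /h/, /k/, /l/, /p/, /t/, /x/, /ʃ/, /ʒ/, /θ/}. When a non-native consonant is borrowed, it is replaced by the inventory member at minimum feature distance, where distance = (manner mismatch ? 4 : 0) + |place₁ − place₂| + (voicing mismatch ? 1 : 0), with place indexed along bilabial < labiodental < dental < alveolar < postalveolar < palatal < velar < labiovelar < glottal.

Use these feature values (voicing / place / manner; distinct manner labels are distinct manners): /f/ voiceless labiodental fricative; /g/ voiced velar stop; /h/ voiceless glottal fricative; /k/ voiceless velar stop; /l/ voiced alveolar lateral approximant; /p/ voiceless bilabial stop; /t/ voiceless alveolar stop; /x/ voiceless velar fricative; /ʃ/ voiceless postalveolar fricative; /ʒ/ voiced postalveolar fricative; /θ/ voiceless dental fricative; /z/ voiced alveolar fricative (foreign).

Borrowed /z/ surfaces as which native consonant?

/ʒ/ is closest: same manner (fricative), place distance 1 (alveolar→postalveolar), same voicing; total 1. Next closest is /ʃ/ at distance 2.

ʒ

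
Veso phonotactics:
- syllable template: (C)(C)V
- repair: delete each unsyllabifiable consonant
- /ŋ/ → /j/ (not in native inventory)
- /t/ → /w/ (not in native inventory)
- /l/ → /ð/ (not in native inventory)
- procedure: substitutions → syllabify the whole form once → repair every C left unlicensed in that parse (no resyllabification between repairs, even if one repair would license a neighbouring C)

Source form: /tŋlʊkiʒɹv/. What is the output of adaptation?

jðʊki

Substitution: /t/ → /w/, /ŋ/ → /j/, /l/ → /ð/, giving /wjðʊkiʒɹv/.
Syllabifying with onset maximization leaves /w/, /ʒ/, /ɹ/, /v/ stranded (no codas are permitted; onsets may contain at most 2 consonants).
Deletion applies to /w/, /ʒ/, /ɹ/, /v/.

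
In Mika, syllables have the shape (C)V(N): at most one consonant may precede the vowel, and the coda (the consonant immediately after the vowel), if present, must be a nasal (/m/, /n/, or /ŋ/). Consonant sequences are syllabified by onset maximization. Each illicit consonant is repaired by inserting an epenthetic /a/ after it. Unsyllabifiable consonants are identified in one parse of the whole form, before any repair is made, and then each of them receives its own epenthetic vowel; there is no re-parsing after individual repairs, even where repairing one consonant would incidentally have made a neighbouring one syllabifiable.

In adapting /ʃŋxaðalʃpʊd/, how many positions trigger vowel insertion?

The unsyllabifiable consonants are /ʃ/, /ŋ/, /l/, /ʃ/, /d/; each receives one epenthetic vowel.

5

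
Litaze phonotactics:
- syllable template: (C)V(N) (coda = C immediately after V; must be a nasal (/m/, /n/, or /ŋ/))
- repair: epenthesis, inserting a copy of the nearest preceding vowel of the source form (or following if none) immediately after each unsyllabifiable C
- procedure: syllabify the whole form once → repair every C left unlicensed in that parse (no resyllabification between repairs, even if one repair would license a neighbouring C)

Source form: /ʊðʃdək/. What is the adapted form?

ʊðʊʃʊdəkə

Under (C)V(N), the unsyllabifiable consonants are /ð/, /ʃ/, /k/ (only a nasal (/m/, /n/, or /ŋ/) is licensed in coda position; onsets are limited to one consonant).
Epenthesis after each stranded consonant: /ð/ → /ðʊ/, /ʃ/ → /ʃʊ/, /k/ → /kə/.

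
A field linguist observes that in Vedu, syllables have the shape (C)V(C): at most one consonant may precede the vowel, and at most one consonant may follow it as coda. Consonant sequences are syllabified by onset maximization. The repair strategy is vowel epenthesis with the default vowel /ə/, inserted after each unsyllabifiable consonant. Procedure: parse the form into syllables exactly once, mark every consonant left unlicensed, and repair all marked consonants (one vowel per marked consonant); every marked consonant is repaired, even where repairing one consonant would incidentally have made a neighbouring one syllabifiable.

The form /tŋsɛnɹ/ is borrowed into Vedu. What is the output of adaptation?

təŋəsɛnɹə

The consonants /t/, /ŋ/, /ɹ/ cannot be parsed into a legal (C)V(C) syllable (at most one coda consonant is licensed; onsets are limited to one consonant).
Each unlicensed consonant becomes the onset of a new syllable: /t/ → /tə/, /ŋ/ → /ŋə/, /ɹ/ → /ɹə/.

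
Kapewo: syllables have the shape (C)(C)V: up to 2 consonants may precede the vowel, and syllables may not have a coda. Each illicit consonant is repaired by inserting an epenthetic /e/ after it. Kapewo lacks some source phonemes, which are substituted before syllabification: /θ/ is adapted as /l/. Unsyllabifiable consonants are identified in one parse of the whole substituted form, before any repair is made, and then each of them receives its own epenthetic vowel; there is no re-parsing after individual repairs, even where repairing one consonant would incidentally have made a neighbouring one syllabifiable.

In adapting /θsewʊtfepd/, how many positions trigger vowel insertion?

2

After substitution the input is /lsewʊtfepd/.
The unsyllabifiable consonants are /p/, /d/; each receives one epenthetic vowel.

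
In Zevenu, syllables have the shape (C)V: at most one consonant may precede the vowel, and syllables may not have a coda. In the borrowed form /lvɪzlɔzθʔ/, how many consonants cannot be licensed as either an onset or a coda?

The consonants /l/, /z/, /z/, /θ/, /ʔ/ cannot be parsed into a legal (C)V syllable (no codas are permitted; onsets are limited to one consonant).

5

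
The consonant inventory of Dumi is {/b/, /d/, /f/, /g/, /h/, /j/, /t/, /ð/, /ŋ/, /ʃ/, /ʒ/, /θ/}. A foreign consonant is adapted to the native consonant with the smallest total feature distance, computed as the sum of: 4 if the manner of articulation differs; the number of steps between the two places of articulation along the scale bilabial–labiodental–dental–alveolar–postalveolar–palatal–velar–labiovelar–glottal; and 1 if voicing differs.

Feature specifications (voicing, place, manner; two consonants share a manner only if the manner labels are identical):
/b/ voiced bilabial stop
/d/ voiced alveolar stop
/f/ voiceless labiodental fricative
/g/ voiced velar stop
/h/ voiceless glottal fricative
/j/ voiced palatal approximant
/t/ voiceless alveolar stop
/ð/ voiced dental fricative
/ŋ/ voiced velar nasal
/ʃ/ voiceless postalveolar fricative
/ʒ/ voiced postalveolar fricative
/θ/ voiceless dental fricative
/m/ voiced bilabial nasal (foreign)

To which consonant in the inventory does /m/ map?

b

/b/ is closest: manner differs (nasal→stop, +4), place distance 0 (bilabial→bilabial), same voicing; total 4. Next closest is /f/ at distance 6.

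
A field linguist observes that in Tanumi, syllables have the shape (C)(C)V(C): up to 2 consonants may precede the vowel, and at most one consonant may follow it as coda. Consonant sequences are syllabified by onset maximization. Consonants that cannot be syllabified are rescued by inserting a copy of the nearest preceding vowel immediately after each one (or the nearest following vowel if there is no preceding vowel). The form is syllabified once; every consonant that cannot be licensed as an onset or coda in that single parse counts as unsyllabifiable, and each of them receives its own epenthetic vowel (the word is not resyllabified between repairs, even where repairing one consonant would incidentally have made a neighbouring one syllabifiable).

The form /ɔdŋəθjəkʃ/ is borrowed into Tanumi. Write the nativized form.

ɔdŋəθjəkʃə

Under (C)(C)V(C), the unsyllabifiable consonants are /ʃ/ (at most one coda consonant is licensed; onsets may contain at most 2 consonants).
Epenthesis after each stranded consonant: /ʃ/ → /ʃə/.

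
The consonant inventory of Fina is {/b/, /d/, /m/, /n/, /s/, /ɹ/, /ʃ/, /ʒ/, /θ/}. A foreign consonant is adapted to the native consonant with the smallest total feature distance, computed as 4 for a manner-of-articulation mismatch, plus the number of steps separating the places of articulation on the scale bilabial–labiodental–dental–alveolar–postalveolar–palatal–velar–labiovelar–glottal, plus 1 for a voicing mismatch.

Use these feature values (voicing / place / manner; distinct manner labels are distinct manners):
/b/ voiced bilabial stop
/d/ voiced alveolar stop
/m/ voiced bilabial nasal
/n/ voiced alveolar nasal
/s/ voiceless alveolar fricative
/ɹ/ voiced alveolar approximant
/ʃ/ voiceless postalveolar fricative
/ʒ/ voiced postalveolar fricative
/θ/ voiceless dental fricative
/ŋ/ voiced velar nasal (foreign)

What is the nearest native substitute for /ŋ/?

/n/ is closest: same manner (nasal), place distance 3 (velar→alveolar), same voicing; total 3. Next closest is /m/ at distance 6.

n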